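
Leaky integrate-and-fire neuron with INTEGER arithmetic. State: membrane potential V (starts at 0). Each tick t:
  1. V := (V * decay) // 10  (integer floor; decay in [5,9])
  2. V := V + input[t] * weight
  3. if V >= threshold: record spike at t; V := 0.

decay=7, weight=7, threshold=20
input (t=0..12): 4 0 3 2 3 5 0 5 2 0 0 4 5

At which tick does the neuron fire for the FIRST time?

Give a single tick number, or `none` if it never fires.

Answer: 0

Derivation:
t=0: input=4 -> V=0 FIRE
t=1: input=0 -> V=0
t=2: input=3 -> V=0 FIRE
t=3: input=2 -> V=14
t=4: input=3 -> V=0 FIRE
t=5: input=5 -> V=0 FIRE
t=6: input=0 -> V=0
t=7: input=5 -> V=0 FIRE
t=8: input=2 -> V=14
t=9: input=0 -> V=9
t=10: input=0 -> V=6
t=11: input=4 -> V=0 FIRE
t=12: input=5 -> V=0 FIRE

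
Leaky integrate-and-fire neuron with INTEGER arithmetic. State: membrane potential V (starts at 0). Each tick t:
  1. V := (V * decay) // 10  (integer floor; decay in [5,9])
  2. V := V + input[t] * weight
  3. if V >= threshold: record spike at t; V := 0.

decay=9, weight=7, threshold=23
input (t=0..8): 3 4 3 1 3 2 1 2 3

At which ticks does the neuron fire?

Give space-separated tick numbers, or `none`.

Answer: 1 3 5 8

Derivation:
t=0: input=3 -> V=21
t=1: input=4 -> V=0 FIRE
t=2: input=3 -> V=21
t=3: input=1 -> V=0 FIRE
t=4: input=3 -> V=21
t=5: input=2 -> V=0 FIRE
t=6: input=1 -> V=7
t=7: input=2 -> V=20
t=8: input=3 -> V=0 FIRE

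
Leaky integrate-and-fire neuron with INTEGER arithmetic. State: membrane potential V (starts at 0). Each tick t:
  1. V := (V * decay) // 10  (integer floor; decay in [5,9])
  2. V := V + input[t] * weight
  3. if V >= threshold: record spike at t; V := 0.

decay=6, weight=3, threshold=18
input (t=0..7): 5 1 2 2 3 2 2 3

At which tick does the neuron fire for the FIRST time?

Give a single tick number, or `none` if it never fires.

t=0: input=5 -> V=15
t=1: input=1 -> V=12
t=2: input=2 -> V=13
t=3: input=2 -> V=13
t=4: input=3 -> V=16
t=5: input=2 -> V=15
t=6: input=2 -> V=15
t=7: input=3 -> V=0 FIRE

Answer: 7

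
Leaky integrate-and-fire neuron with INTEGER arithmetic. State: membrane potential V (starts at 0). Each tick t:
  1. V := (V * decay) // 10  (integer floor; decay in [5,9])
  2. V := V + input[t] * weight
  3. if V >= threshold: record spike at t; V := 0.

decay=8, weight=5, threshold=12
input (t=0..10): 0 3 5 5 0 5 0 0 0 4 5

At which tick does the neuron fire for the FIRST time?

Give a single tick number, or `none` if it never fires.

t=0: input=0 -> V=0
t=1: input=3 -> V=0 FIRE
t=2: input=5 -> V=0 FIRE
t=3: input=5 -> V=0 FIRE
t=4: input=0 -> V=0
t=5: input=5 -> V=0 FIRE
t=6: input=0 -> V=0
t=7: input=0 -> V=0
t=8: input=0 -> V=0
t=9: input=4 -> V=0 FIRE
t=10: input=5 -> V=0 FIRE

Answer: 1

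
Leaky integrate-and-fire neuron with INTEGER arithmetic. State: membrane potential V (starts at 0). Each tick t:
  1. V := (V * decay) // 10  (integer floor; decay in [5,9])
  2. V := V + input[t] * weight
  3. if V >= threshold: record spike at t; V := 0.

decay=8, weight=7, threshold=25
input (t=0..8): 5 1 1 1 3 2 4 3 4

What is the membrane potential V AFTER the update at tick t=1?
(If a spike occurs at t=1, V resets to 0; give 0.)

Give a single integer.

t=0: input=5 -> V=0 FIRE
t=1: input=1 -> V=7
t=2: input=1 -> V=12
t=3: input=1 -> V=16
t=4: input=3 -> V=0 FIRE
t=5: input=2 -> V=14
t=6: input=4 -> V=0 FIRE
t=7: input=3 -> V=21
t=8: input=4 -> V=0 FIRE

Answer: 7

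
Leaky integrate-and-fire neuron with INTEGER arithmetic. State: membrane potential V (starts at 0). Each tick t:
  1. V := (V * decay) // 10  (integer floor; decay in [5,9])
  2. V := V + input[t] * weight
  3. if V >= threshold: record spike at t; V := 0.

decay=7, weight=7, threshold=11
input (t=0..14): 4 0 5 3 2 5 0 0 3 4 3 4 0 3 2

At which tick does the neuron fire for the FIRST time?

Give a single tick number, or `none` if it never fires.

t=0: input=4 -> V=0 FIRE
t=1: input=0 -> V=0
t=2: input=5 -> V=0 FIRE
t=3: input=3 -> V=0 FIRE
t=4: input=2 -> V=0 FIRE
t=5: input=5 -> V=0 FIRE
t=6: input=0 -> V=0
t=7: input=0 -> V=0
t=8: input=3 -> V=0 FIRE
t=9: input=4 -> V=0 FIRE
t=10: input=3 -> V=0 FIRE
t=11: input=4 -> V=0 FIRE
t=12: input=0 -> V=0
t=13: input=3 -> V=0 FIRE
t=14: input=2 -> V=0 FIRE

Answer: 0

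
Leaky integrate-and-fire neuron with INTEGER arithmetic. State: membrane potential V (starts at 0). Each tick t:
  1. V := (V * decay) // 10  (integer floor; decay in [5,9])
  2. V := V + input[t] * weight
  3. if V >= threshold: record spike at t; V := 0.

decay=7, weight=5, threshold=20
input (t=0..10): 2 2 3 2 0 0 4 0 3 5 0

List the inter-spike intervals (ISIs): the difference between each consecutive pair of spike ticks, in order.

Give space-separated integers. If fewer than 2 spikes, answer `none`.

Answer: 4 3

Derivation:
t=0: input=2 -> V=10
t=1: input=2 -> V=17
t=2: input=3 -> V=0 FIRE
t=3: input=2 -> V=10
t=4: input=0 -> V=7
t=5: input=0 -> V=4
t=6: input=4 -> V=0 FIRE
t=7: input=0 -> V=0
t=8: input=3 -> V=15
t=9: input=5 -> V=0 FIRE
t=10: input=0 -> V=0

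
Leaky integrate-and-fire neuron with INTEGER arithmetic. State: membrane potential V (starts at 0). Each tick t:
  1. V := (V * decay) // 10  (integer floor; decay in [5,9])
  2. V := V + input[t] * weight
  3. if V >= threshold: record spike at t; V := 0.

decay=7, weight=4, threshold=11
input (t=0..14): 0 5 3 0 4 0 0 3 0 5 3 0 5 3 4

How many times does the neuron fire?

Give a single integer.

t=0: input=0 -> V=0
t=1: input=5 -> V=0 FIRE
t=2: input=3 -> V=0 FIRE
t=3: input=0 -> V=0
t=4: input=4 -> V=0 FIRE
t=5: input=0 -> V=0
t=6: input=0 -> V=0
t=7: input=3 -> V=0 FIRE
t=8: input=0 -> V=0
t=9: input=5 -> V=0 FIRE
t=10: input=3 -> V=0 FIRE
t=11: input=0 -> V=0
t=12: input=5 -> V=0 FIRE
t=13: input=3 -> V=0 FIRE
t=14: input=4 -> V=0 FIRE

Answer: 9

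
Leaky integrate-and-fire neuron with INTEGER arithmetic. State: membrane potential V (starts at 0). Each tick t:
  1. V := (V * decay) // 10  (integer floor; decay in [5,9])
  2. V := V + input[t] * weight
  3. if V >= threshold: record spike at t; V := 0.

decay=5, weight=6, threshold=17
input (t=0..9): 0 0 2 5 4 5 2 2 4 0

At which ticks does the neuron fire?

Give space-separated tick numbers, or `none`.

Answer: 3 4 5 7 8

Derivation:
t=0: input=0 -> V=0
t=1: input=0 -> V=0
t=2: input=2 -> V=12
t=3: input=5 -> V=0 FIRE
t=4: input=4 -> V=0 FIRE
t=5: input=5 -> V=0 FIRE
t=6: input=2 -> V=12
t=7: input=2 -> V=0 FIRE
t=8: input=4 -> V=0 FIRE
t=9: input=0 -> V=0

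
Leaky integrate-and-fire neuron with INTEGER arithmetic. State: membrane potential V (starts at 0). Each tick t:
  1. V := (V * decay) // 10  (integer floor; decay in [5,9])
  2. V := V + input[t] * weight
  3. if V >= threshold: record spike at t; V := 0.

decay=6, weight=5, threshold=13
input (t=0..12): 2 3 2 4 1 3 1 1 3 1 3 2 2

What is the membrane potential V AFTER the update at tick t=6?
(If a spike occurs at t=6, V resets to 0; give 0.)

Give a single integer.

t=0: input=2 -> V=10
t=1: input=3 -> V=0 FIRE
t=2: input=2 -> V=10
t=3: input=4 -> V=0 FIRE
t=4: input=1 -> V=5
t=5: input=3 -> V=0 FIRE
t=6: input=1 -> V=5
t=7: input=1 -> V=8
t=8: input=3 -> V=0 FIRE
t=9: input=1 -> V=5
t=10: input=3 -> V=0 FIRE
t=11: input=2 -> V=10
t=12: input=2 -> V=0 FIRE

Answer: 5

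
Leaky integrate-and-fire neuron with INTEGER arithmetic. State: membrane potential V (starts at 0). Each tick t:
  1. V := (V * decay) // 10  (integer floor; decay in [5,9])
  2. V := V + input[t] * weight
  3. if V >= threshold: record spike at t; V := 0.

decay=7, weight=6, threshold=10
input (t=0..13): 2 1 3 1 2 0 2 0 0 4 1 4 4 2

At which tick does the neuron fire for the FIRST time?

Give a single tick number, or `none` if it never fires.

t=0: input=2 -> V=0 FIRE
t=1: input=1 -> V=6
t=2: input=3 -> V=0 FIRE
t=3: input=1 -> V=6
t=4: input=2 -> V=0 FIRE
t=5: input=0 -> V=0
t=6: input=2 -> V=0 FIRE
t=7: input=0 -> V=0
t=8: input=0 -> V=0
t=9: input=4 -> V=0 FIRE
t=10: input=1 -> V=6
t=11: input=4 -> V=0 FIRE
t=12: input=4 -> V=0 FIRE
t=13: input=2 -> V=0 FIRE

Answer: 0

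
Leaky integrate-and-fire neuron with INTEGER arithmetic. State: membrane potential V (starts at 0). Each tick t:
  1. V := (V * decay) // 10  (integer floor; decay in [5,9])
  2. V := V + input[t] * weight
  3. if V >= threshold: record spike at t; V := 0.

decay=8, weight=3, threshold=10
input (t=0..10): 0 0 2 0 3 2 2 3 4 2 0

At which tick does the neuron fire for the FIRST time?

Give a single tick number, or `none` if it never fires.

Answer: 4

Derivation:
t=0: input=0 -> V=0
t=1: input=0 -> V=0
t=2: input=2 -> V=6
t=3: input=0 -> V=4
t=4: input=3 -> V=0 FIRE
t=5: input=2 -> V=6
t=6: input=2 -> V=0 FIRE
t=7: input=3 -> V=9
t=8: input=4 -> V=0 FIRE
t=9: input=2 -> V=6
t=10: input=0 -> V=4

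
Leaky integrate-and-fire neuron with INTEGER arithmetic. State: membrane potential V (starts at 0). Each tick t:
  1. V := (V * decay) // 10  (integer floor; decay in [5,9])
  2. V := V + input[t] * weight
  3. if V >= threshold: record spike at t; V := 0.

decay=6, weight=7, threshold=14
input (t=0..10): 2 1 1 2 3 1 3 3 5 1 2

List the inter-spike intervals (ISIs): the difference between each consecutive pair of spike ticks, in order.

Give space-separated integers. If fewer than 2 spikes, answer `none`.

Answer: 3 1 2 1 1 2

Derivation:
t=0: input=2 -> V=0 FIRE
t=1: input=1 -> V=7
t=2: input=1 -> V=11
t=3: input=2 -> V=0 FIRE
t=4: input=3 -> V=0 FIRE
t=5: input=1 -> V=7
t=6: input=3 -> V=0 FIRE
t=7: input=3 -> V=0 FIRE
t=8: input=5 -> V=0 FIRE
t=9: input=1 -> V=7
t=10: input=2 -> V=0 FIRE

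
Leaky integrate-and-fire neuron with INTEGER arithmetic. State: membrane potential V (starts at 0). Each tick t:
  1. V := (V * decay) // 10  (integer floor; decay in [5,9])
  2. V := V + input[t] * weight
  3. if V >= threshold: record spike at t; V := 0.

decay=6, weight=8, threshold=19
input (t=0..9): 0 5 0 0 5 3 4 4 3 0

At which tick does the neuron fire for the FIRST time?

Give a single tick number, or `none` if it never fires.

Answer: 1

Derivation:
t=0: input=0 -> V=0
t=1: input=5 -> V=0 FIRE
t=2: input=0 -> V=0
t=3: input=0 -> V=0
t=4: input=5 -> V=0 FIRE
t=5: input=3 -> V=0 FIRE
t=6: input=4 -> V=0 FIRE
t=7: input=4 -> V=0 FIRE
t=8: input=3 -> V=0 FIRE
t=9: input=0 -> V=0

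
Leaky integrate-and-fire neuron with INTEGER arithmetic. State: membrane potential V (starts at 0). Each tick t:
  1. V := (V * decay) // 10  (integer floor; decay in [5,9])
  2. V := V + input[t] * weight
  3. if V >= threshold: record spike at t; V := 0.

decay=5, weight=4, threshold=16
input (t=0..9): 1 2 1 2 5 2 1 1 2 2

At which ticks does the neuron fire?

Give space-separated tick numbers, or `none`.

Answer: 4

Derivation:
t=0: input=1 -> V=4
t=1: input=2 -> V=10
t=2: input=1 -> V=9
t=3: input=2 -> V=12
t=4: input=5 -> V=0 FIRE
t=5: input=2 -> V=8
t=6: input=1 -> V=8
t=7: input=1 -> V=8
t=8: input=2 -> V=12
t=9: input=2 -> V=14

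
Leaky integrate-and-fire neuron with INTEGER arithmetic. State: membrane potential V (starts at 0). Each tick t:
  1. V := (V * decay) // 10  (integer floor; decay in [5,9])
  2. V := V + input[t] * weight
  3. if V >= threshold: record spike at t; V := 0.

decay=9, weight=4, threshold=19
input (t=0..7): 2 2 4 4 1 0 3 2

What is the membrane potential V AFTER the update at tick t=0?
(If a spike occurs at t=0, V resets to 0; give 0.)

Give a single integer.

Answer: 8

Derivation:
t=0: input=2 -> V=8
t=1: input=2 -> V=15
t=2: input=4 -> V=0 FIRE
t=3: input=4 -> V=16
t=4: input=1 -> V=18
t=5: input=0 -> V=16
t=6: input=3 -> V=0 FIRE
t=7: input=2 -> V=8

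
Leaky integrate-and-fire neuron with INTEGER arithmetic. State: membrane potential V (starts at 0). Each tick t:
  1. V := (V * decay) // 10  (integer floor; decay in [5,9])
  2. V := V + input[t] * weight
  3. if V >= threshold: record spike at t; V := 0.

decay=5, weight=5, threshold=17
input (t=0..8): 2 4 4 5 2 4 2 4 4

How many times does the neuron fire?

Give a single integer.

t=0: input=2 -> V=10
t=1: input=4 -> V=0 FIRE
t=2: input=4 -> V=0 FIRE
t=3: input=5 -> V=0 FIRE
t=4: input=2 -> V=10
t=5: input=4 -> V=0 FIRE
t=6: input=2 -> V=10
t=7: input=4 -> V=0 FIRE
t=8: input=4 -> V=0 FIRE

Answer: 6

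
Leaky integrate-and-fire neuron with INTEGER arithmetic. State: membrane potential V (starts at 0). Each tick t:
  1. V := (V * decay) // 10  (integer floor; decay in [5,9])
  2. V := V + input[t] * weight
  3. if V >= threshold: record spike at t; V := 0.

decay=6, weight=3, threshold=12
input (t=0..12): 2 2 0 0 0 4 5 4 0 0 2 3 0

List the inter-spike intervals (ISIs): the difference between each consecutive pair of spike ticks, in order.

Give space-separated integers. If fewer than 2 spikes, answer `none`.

t=0: input=2 -> V=6
t=1: input=2 -> V=9
t=2: input=0 -> V=5
t=3: input=0 -> V=3
t=4: input=0 -> V=1
t=5: input=4 -> V=0 FIRE
t=6: input=5 -> V=0 FIRE
t=7: input=4 -> V=0 FIRE
t=8: input=0 -> V=0
t=9: input=0 -> V=0
t=10: input=2 -> V=6
t=11: input=3 -> V=0 FIRE
t=12: input=0 -> V=0

Answer: 1 1 4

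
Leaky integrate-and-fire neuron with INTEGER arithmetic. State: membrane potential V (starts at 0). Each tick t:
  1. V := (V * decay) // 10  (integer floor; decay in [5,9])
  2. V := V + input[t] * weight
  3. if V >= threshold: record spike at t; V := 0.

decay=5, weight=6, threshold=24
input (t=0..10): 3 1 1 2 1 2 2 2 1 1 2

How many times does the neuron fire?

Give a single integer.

t=0: input=3 -> V=18
t=1: input=1 -> V=15
t=2: input=1 -> V=13
t=3: input=2 -> V=18
t=4: input=1 -> V=15
t=5: input=2 -> V=19
t=6: input=2 -> V=21
t=7: input=2 -> V=22
t=8: input=1 -> V=17
t=9: input=1 -> V=14
t=10: input=2 -> V=19

Answer: 0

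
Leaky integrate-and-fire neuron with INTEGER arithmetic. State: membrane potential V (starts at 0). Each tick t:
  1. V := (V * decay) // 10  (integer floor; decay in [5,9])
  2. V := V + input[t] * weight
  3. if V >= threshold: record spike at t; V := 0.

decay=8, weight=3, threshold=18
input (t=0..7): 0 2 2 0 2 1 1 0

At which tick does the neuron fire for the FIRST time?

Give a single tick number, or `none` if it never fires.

Answer: none

Derivation:
t=0: input=0 -> V=0
t=1: input=2 -> V=6
t=2: input=2 -> V=10
t=3: input=0 -> V=8
t=4: input=2 -> V=12
t=5: input=1 -> V=12
t=6: input=1 -> V=12
t=7: input=0 -> V=9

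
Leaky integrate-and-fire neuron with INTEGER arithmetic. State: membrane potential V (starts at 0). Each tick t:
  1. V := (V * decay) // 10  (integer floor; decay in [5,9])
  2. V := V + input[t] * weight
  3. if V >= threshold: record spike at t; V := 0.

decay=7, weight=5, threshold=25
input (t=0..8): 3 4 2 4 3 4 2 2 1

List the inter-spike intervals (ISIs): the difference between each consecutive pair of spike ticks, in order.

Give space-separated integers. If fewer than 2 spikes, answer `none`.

Answer: 2 2

Derivation:
t=0: input=3 -> V=15
t=1: input=4 -> V=0 FIRE
t=2: input=2 -> V=10
t=3: input=4 -> V=0 FIRE
t=4: input=3 -> V=15
t=5: input=4 -> V=0 FIRE
t=6: input=2 -> V=10
t=7: input=2 -> V=17
t=8: input=1 -> V=16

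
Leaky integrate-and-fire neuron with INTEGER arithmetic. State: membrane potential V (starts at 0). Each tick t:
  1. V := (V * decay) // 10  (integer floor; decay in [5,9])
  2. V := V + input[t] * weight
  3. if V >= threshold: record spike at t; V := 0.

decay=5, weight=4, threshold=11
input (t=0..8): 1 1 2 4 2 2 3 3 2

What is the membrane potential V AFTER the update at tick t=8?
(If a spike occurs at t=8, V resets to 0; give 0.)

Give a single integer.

Answer: 8

Derivation:
t=0: input=1 -> V=4
t=1: input=1 -> V=6
t=2: input=2 -> V=0 FIRE
t=3: input=4 -> V=0 FIRE
t=4: input=2 -> V=8
t=5: input=2 -> V=0 FIRE
t=6: input=3 -> V=0 FIRE
t=7: input=3 -> V=0 FIRE
t=8: input=2 -> V=8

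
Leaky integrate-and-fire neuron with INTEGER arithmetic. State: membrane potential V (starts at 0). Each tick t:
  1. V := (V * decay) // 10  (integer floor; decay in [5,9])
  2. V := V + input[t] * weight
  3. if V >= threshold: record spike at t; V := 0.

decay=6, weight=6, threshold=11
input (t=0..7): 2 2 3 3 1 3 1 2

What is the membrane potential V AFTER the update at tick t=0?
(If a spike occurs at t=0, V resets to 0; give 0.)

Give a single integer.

Answer: 0

Derivation:
t=0: input=2 -> V=0 FIRE
t=1: input=2 -> V=0 FIRE
t=2: input=3 -> V=0 FIRE
t=3: input=3 -> V=0 FIRE
t=4: input=1 -> V=6
t=5: input=3 -> V=0 FIRE
t=6: input=1 -> V=6
t=7: input=2 -> V=0 FIRE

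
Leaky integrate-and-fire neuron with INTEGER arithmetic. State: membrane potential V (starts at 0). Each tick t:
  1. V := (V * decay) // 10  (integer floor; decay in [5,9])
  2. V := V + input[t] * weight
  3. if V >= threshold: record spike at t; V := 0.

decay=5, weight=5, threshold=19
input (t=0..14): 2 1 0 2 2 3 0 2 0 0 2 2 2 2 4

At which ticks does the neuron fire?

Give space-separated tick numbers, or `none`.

Answer: 5 14

Derivation:
t=0: input=2 -> V=10
t=1: input=1 -> V=10
t=2: input=0 -> V=5
t=3: input=2 -> V=12
t=4: input=2 -> V=16
t=5: input=3 -> V=0 FIRE
t=6: input=0 -> V=0
t=7: input=2 -> V=10
t=8: input=0 -> V=5
t=9: input=0 -> V=2
t=10: input=2 -> V=11
t=11: input=2 -> V=15
t=12: input=2 -> V=17
t=13: input=2 -> V=18
t=14: input=4 -> V=0 FIRE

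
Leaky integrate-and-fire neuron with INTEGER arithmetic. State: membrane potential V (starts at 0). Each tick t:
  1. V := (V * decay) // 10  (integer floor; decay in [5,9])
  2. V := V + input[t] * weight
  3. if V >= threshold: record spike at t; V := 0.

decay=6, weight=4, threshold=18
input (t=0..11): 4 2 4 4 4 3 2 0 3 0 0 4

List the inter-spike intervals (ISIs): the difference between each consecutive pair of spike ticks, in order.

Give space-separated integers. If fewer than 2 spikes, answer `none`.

t=0: input=4 -> V=16
t=1: input=2 -> V=17
t=2: input=4 -> V=0 FIRE
t=3: input=4 -> V=16
t=4: input=4 -> V=0 FIRE
t=5: input=3 -> V=12
t=6: input=2 -> V=15
t=7: input=0 -> V=9
t=8: input=3 -> V=17
t=9: input=0 -> V=10
t=10: input=0 -> V=6
t=11: input=4 -> V=0 FIRE

Answer: 2 7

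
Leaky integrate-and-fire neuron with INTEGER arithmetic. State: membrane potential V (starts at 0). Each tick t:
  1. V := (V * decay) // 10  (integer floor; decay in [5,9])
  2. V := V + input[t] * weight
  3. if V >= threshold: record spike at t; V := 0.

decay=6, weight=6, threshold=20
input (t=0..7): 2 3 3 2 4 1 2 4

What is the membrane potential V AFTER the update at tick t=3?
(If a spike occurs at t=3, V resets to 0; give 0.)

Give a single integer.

t=0: input=2 -> V=12
t=1: input=3 -> V=0 FIRE
t=2: input=3 -> V=18
t=3: input=2 -> V=0 FIRE
t=4: input=4 -> V=0 FIRE
t=5: input=1 -> V=6
t=6: input=2 -> V=15
t=7: input=4 -> V=0 FIRE

Answer: 0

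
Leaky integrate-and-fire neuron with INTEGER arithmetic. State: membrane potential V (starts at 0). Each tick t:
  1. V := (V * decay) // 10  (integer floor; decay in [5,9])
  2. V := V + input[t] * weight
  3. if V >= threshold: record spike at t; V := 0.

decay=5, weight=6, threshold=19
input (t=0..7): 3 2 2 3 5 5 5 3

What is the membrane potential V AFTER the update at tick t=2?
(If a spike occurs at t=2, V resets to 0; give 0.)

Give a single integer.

t=0: input=3 -> V=18
t=1: input=2 -> V=0 FIRE
t=2: input=2 -> V=12
t=3: input=3 -> V=0 FIRE
t=4: input=5 -> V=0 FIRE
t=5: input=5 -> V=0 FIRE
t=6: input=5 -> V=0 FIRE
t=7: input=3 -> V=18

Answer: 12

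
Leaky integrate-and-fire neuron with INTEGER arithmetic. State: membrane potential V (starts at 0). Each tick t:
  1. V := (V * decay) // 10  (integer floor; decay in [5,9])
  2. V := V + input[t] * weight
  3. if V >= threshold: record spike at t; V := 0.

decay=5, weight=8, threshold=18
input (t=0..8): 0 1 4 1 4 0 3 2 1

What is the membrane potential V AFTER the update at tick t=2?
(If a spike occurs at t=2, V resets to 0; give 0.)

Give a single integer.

Answer: 0

Derivation:
t=0: input=0 -> V=0
t=1: input=1 -> V=8
t=2: input=4 -> V=0 FIRE
t=3: input=1 -> V=8
t=4: input=4 -> V=0 FIRE
t=5: input=0 -> V=0
t=6: input=3 -> V=0 FIRE
t=7: input=2 -> V=16
t=8: input=1 -> V=16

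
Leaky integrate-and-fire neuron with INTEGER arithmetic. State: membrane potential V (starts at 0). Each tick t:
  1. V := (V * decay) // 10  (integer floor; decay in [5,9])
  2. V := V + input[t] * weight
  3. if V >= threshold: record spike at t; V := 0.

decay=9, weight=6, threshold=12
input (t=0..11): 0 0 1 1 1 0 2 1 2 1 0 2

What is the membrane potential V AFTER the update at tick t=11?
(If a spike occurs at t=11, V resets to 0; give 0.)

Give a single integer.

Answer: 0

Derivation:
t=0: input=0 -> V=0
t=1: input=0 -> V=0
t=2: input=1 -> V=6
t=3: input=1 -> V=11
t=4: input=1 -> V=0 FIRE
t=5: input=0 -> V=0
t=6: input=2 -> V=0 FIRE
t=7: input=1 -> V=6
t=8: input=2 -> V=0 FIRE
t=9: input=1 -> V=6
t=10: input=0 -> V=5
t=11: input=2 -> V=0 FIRE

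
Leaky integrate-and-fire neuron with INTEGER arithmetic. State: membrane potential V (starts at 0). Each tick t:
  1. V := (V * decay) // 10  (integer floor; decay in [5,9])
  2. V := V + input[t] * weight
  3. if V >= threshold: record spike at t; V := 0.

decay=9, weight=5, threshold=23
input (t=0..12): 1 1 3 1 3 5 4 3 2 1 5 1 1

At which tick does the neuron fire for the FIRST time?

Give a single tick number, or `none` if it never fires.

t=0: input=1 -> V=5
t=1: input=1 -> V=9
t=2: input=3 -> V=0 FIRE
t=3: input=1 -> V=5
t=4: input=3 -> V=19
t=5: input=5 -> V=0 FIRE
t=6: input=4 -> V=20
t=7: input=3 -> V=0 FIRE
t=8: input=2 -> V=10
t=9: input=1 -> V=14
t=10: input=5 -> V=0 FIRE
t=11: input=1 -> V=5
t=12: input=1 -> V=9

Answer: 2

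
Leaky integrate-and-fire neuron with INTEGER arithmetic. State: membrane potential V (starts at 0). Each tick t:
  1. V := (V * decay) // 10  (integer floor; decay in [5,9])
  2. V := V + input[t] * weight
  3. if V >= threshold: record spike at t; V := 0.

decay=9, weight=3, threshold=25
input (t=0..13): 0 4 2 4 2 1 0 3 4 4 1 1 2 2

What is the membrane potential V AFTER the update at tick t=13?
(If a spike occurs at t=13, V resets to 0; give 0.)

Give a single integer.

t=0: input=0 -> V=0
t=1: input=4 -> V=12
t=2: input=2 -> V=16
t=3: input=4 -> V=0 FIRE
t=4: input=2 -> V=6
t=5: input=1 -> V=8
t=6: input=0 -> V=7
t=7: input=3 -> V=15
t=8: input=4 -> V=0 FIRE
t=9: input=4 -> V=12
t=10: input=1 -> V=13
t=11: input=1 -> V=14
t=12: input=2 -> V=18
t=13: input=2 -> V=22

Answer: 22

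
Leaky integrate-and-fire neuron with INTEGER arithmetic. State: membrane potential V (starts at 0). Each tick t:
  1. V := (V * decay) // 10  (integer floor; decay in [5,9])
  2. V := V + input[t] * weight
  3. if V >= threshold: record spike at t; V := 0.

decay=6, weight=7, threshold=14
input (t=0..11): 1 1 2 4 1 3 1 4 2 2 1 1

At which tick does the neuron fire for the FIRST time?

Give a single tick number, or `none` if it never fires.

t=0: input=1 -> V=7
t=1: input=1 -> V=11
t=2: input=2 -> V=0 FIRE
t=3: input=4 -> V=0 FIRE
t=4: input=1 -> V=7
t=5: input=3 -> V=0 FIRE
t=6: input=1 -> V=7
t=7: input=4 -> V=0 FIRE
t=8: input=2 -> V=0 FIRE
t=9: input=2 -> V=0 FIRE
t=10: input=1 -> V=7
t=11: input=1 -> V=11

Answer: 2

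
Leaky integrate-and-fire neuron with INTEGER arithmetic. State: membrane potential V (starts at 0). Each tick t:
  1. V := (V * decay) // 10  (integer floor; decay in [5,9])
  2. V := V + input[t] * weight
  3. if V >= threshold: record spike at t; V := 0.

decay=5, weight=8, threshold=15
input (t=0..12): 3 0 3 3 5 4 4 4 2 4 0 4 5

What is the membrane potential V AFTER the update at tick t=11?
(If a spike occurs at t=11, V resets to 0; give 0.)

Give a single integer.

Answer: 0

Derivation:
t=0: input=3 -> V=0 FIRE
t=1: input=0 -> V=0
t=2: input=3 -> V=0 FIRE
t=3: input=3 -> V=0 FIRE
t=4: input=5 -> V=0 FIRE
t=5: input=4 -> V=0 FIRE
t=6: input=4 -> V=0 FIRE
t=7: input=4 -> V=0 FIRE
t=8: input=2 -> V=0 FIRE
t=9: input=4 -> V=0 FIRE
t=10: input=0 -> V=0
t=11: input=4 -> V=0 FIRE
t=12: input=5 -> V=0 FIRE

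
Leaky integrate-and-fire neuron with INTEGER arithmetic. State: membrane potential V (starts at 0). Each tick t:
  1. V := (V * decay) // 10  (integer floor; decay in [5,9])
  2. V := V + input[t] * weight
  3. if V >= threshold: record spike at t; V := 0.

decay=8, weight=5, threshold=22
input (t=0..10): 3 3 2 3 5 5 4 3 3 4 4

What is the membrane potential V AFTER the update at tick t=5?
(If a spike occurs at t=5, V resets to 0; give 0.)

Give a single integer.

Answer: 0

Derivation:
t=0: input=3 -> V=15
t=1: input=3 -> V=0 FIRE
t=2: input=2 -> V=10
t=3: input=3 -> V=0 FIRE
t=4: input=5 -> V=0 FIRE
t=5: input=5 -> V=0 FIRE
t=6: input=4 -> V=20
t=7: input=3 -> V=0 FIRE
t=8: input=3 -> V=15
t=9: input=4 -> V=0 FIRE
t=10: input=4 -> V=20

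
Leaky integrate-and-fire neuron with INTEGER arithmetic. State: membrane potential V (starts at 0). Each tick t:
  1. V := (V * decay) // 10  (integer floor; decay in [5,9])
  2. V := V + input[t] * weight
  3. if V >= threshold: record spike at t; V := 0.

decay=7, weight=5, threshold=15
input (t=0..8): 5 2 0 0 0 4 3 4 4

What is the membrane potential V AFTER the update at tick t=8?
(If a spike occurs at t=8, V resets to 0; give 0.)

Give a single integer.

t=0: input=5 -> V=0 FIRE
t=1: input=2 -> V=10
t=2: input=0 -> V=7
t=3: input=0 -> V=4
t=4: input=0 -> V=2
t=5: input=4 -> V=0 FIRE
t=6: input=3 -> V=0 FIRE
t=7: input=4 -> V=0 FIRE
t=8: input=4 -> V=0 FIRE

Answer: 0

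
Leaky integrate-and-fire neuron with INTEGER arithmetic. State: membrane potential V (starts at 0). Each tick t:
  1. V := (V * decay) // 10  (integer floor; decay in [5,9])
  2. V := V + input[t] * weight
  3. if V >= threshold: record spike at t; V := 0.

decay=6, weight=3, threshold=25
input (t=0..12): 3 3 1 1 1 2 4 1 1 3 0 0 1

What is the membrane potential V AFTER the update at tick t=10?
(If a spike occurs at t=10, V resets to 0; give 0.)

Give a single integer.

Answer: 9

Derivation:
t=0: input=3 -> V=9
t=1: input=3 -> V=14
t=2: input=1 -> V=11
t=3: input=1 -> V=9
t=4: input=1 -> V=8
t=5: input=2 -> V=10
t=6: input=4 -> V=18
t=7: input=1 -> V=13
t=8: input=1 -> V=10
t=9: input=3 -> V=15
t=10: input=0 -> V=9
t=11: input=0 -> V=5
t=12: input=1 -> V=6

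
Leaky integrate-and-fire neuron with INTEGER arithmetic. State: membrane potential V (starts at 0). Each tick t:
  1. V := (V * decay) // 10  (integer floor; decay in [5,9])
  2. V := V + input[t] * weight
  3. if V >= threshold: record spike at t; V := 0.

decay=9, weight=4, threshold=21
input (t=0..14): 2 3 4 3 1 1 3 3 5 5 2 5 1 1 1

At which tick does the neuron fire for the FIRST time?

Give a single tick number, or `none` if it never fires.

Answer: 2

Derivation:
t=0: input=2 -> V=8
t=1: input=3 -> V=19
t=2: input=4 -> V=0 FIRE
t=3: input=3 -> V=12
t=4: input=1 -> V=14
t=5: input=1 -> V=16
t=6: input=3 -> V=0 FIRE
t=7: input=3 -> V=12
t=8: input=5 -> V=0 FIRE
t=9: input=5 -> V=20
t=10: input=2 -> V=0 FIRE
t=11: input=5 -> V=20
t=12: input=1 -> V=0 FIRE
t=13: input=1 -> V=4
t=14: input=1 -> V=7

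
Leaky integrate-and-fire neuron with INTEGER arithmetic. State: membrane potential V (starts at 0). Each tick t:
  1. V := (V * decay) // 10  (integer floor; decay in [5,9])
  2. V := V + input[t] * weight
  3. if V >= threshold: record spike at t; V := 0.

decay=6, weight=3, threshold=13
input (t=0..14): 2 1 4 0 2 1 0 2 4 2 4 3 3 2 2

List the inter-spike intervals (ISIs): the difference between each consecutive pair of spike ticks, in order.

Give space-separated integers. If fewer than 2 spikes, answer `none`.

t=0: input=2 -> V=6
t=1: input=1 -> V=6
t=2: input=4 -> V=0 FIRE
t=3: input=0 -> V=0
t=4: input=2 -> V=6
t=5: input=1 -> V=6
t=6: input=0 -> V=3
t=7: input=2 -> V=7
t=8: input=4 -> V=0 FIRE
t=9: input=2 -> V=6
t=10: input=4 -> V=0 FIRE
t=11: input=3 -> V=9
t=12: input=3 -> V=0 FIRE
t=13: input=2 -> V=6
t=14: input=2 -> V=9

Answer: 6 2 2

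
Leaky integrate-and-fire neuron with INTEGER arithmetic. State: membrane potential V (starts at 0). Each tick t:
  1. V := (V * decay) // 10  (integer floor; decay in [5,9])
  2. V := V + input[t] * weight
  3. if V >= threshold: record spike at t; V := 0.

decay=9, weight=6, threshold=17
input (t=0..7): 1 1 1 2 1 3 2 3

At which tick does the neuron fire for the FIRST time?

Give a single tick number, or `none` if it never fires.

t=0: input=1 -> V=6
t=1: input=1 -> V=11
t=2: input=1 -> V=15
t=3: input=2 -> V=0 FIRE
t=4: input=1 -> V=6
t=5: input=3 -> V=0 FIRE
t=6: input=2 -> V=12
t=7: input=3 -> V=0 FIRE

Answer: 3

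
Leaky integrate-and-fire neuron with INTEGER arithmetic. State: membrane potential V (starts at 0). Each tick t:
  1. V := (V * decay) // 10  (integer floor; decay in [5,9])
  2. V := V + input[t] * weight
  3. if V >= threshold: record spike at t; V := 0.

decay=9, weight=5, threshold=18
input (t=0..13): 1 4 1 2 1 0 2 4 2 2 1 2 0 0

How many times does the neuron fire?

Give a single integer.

Answer: 4

Derivation:
t=0: input=1 -> V=5
t=1: input=4 -> V=0 FIRE
t=2: input=1 -> V=5
t=3: input=2 -> V=14
t=4: input=1 -> V=17
t=5: input=0 -> V=15
t=6: input=2 -> V=0 FIRE
t=7: input=4 -> V=0 FIRE
t=8: input=2 -> V=10
t=9: input=2 -> V=0 FIRE
t=10: input=1 -> V=5
t=11: input=2 -> V=14
t=12: input=0 -> V=12
t=13: input=0 -> V=10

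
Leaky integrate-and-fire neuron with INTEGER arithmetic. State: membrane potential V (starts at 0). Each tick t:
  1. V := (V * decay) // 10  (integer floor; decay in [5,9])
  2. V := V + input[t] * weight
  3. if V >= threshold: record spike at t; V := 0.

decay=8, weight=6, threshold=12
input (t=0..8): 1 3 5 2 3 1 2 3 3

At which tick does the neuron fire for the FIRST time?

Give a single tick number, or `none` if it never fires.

t=0: input=1 -> V=6
t=1: input=3 -> V=0 FIRE
t=2: input=5 -> V=0 FIRE
t=3: input=2 -> V=0 FIRE
t=4: input=3 -> V=0 FIRE
t=5: input=1 -> V=6
t=6: input=2 -> V=0 FIRE
t=7: input=3 -> V=0 FIRE
t=8: input=3 -> V=0 FIRE

Answer: 1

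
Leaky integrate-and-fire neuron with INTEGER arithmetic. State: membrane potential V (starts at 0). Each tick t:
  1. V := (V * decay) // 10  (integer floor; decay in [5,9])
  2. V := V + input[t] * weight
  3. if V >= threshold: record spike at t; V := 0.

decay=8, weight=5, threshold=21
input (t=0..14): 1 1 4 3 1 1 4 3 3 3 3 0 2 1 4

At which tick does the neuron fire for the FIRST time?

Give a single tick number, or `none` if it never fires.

t=0: input=1 -> V=5
t=1: input=1 -> V=9
t=2: input=4 -> V=0 FIRE
t=3: input=3 -> V=15
t=4: input=1 -> V=17
t=5: input=1 -> V=18
t=6: input=4 -> V=0 FIRE
t=7: input=3 -> V=15
t=8: input=3 -> V=0 FIRE
t=9: input=3 -> V=15
t=10: input=3 -> V=0 FIRE
t=11: input=0 -> V=0
t=12: input=2 -> V=10
t=13: input=1 -> V=13
t=14: input=4 -> V=0 FIRE

Answer: 2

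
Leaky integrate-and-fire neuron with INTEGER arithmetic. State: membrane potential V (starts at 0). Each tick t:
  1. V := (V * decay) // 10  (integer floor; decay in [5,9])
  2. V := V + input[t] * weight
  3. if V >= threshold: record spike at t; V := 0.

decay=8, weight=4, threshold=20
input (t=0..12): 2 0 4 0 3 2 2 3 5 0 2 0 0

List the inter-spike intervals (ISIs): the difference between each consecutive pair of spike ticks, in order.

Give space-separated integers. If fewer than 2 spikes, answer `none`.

Answer: 4 2

Derivation:
t=0: input=2 -> V=8
t=1: input=0 -> V=6
t=2: input=4 -> V=0 FIRE
t=3: input=0 -> V=0
t=4: input=3 -> V=12
t=5: input=2 -> V=17
t=6: input=2 -> V=0 FIRE
t=7: input=3 -> V=12
t=8: input=5 -> V=0 FIRE
t=9: input=0 -> V=0
t=10: input=2 -> V=8
t=11: input=0 -> V=6
t=12: input=0 -> V=4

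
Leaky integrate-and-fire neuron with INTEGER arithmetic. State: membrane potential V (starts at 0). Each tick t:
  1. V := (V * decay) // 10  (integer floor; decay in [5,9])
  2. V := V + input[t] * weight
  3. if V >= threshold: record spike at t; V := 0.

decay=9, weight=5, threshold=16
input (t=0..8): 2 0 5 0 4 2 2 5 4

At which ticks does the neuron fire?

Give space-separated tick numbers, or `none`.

Answer: 2 4 6 7 8

Derivation:
t=0: input=2 -> V=10
t=1: input=0 -> V=9
t=2: input=5 -> V=0 FIRE
t=3: input=0 -> V=0
t=4: input=4 -> V=0 FIRE
t=5: input=2 -> V=10
t=6: input=2 -> V=0 FIRE
t=7: input=5 -> V=0 FIRE
t=8: input=4 -> V=0 FIRE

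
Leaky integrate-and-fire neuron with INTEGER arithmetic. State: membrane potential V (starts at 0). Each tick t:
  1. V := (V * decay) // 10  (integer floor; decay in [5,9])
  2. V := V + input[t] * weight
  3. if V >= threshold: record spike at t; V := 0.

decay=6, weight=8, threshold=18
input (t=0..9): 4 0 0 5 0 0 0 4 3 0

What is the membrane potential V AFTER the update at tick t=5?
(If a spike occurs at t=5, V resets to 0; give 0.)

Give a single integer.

t=0: input=4 -> V=0 FIRE
t=1: input=0 -> V=0
t=2: input=0 -> V=0
t=3: input=5 -> V=0 FIRE
t=4: input=0 -> V=0
t=5: input=0 -> V=0
t=6: input=0 -> V=0
t=7: input=4 -> V=0 FIRE
t=8: input=3 -> V=0 FIRE
t=9: input=0 -> V=0

Answer: 0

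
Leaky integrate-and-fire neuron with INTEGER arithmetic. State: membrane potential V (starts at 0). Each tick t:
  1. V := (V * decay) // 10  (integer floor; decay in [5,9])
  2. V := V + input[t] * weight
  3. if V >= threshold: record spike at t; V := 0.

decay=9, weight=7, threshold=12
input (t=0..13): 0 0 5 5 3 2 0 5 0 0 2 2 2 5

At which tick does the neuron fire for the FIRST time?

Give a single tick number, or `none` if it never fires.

Answer: 2

Derivation:
t=0: input=0 -> V=0
t=1: input=0 -> V=0
t=2: input=5 -> V=0 FIRE
t=3: input=5 -> V=0 FIRE
t=4: input=3 -> V=0 FIRE
t=5: input=2 -> V=0 FIRE
t=6: input=0 -> V=0
t=7: input=5 -> V=0 FIRE
t=8: input=0 -> V=0
t=9: input=0 -> V=0
t=10: input=2 -> V=0 FIRE
t=11: input=2 -> V=0 FIRE
t=12: input=2 -> V=0 FIRE
t=13: input=5 -> V=0 FIRE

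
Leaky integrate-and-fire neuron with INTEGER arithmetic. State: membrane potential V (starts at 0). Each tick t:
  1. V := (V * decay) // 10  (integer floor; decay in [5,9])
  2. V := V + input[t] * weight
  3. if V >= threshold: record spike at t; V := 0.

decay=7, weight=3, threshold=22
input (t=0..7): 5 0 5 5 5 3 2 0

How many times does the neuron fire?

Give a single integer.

Answer: 2

Derivation:
t=0: input=5 -> V=15
t=1: input=0 -> V=10
t=2: input=5 -> V=0 FIRE
t=3: input=5 -> V=15
t=4: input=5 -> V=0 FIRE
t=5: input=3 -> V=9
t=6: input=2 -> V=12
t=7: input=0 -> V=8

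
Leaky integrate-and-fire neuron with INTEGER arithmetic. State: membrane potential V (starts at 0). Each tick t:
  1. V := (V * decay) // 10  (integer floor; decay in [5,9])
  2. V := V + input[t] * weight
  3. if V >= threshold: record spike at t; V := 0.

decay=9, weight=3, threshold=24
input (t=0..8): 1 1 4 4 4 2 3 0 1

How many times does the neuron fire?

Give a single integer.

t=0: input=1 -> V=3
t=1: input=1 -> V=5
t=2: input=4 -> V=16
t=3: input=4 -> V=0 FIRE
t=4: input=4 -> V=12
t=5: input=2 -> V=16
t=6: input=3 -> V=23
t=7: input=0 -> V=20
t=8: input=1 -> V=21

Answer: 1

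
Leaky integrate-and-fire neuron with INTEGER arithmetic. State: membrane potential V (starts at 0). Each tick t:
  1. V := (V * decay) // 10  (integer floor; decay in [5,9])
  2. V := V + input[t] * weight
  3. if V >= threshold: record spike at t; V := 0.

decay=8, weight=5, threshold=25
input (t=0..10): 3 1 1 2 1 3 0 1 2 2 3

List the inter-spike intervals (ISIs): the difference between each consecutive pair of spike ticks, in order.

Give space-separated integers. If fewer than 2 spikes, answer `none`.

Answer: 5

Derivation:
t=0: input=3 -> V=15
t=1: input=1 -> V=17
t=2: input=1 -> V=18
t=3: input=2 -> V=24
t=4: input=1 -> V=24
t=5: input=3 -> V=0 FIRE
t=6: input=0 -> V=0
t=7: input=1 -> V=5
t=8: input=2 -> V=14
t=9: input=2 -> V=21
t=10: input=3 -> V=0 FIRE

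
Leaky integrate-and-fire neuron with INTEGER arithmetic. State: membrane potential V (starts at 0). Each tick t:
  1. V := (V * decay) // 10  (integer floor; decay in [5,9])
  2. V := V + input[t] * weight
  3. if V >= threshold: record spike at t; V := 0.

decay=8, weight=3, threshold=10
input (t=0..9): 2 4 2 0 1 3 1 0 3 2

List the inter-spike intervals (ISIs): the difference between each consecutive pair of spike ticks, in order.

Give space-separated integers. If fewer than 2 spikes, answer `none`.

t=0: input=2 -> V=6
t=1: input=4 -> V=0 FIRE
t=2: input=2 -> V=6
t=3: input=0 -> V=4
t=4: input=1 -> V=6
t=5: input=3 -> V=0 FIRE
t=6: input=1 -> V=3
t=7: input=0 -> V=2
t=8: input=3 -> V=0 FIRE
t=9: input=2 -> V=6

Answer: 4 3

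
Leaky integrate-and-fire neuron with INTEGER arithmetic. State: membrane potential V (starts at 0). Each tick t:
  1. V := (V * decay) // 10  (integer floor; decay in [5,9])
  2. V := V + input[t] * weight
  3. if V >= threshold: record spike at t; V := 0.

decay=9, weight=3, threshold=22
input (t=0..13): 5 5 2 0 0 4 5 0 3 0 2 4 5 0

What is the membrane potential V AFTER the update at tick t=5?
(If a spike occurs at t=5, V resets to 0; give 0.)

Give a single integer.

t=0: input=5 -> V=15
t=1: input=5 -> V=0 FIRE
t=2: input=2 -> V=6
t=3: input=0 -> V=5
t=4: input=0 -> V=4
t=5: input=4 -> V=15
t=6: input=5 -> V=0 FIRE
t=7: input=0 -> V=0
t=8: input=3 -> V=9
t=9: input=0 -> V=8
t=10: input=2 -> V=13
t=11: input=4 -> V=0 FIRE
t=12: input=5 -> V=15
t=13: input=0 -> V=13

Answer: 15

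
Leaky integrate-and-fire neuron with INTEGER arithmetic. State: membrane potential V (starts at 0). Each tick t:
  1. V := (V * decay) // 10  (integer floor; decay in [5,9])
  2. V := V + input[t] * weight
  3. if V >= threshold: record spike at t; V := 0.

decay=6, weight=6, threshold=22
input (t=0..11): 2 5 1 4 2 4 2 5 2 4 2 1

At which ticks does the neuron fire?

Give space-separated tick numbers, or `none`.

t=0: input=2 -> V=12
t=1: input=5 -> V=0 FIRE
t=2: input=1 -> V=6
t=3: input=4 -> V=0 FIRE
t=4: input=2 -> V=12
t=5: input=4 -> V=0 FIRE
t=6: input=2 -> V=12
t=7: input=5 -> V=0 FIRE
t=8: input=2 -> V=12
t=9: input=4 -> V=0 FIRE
t=10: input=2 -> V=12
t=11: input=1 -> V=13

Answer: 1 3 5 7 9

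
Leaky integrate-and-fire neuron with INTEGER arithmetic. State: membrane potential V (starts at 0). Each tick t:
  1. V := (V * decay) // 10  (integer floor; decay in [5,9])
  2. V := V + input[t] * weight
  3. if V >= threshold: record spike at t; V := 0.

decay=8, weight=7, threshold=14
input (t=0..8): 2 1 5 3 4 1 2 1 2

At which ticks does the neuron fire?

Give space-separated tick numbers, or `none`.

Answer: 0 2 3 4 6 8

Derivation:
t=0: input=2 -> V=0 FIRE
t=1: input=1 -> V=7
t=2: input=5 -> V=0 FIRE
t=3: input=3 -> V=0 FIRE
t=4: input=4 -> V=0 FIRE
t=5: input=1 -> V=7
t=6: input=2 -> V=0 FIRE
t=7: input=1 -> V=7
t=8: input=2 -> V=0 FIRE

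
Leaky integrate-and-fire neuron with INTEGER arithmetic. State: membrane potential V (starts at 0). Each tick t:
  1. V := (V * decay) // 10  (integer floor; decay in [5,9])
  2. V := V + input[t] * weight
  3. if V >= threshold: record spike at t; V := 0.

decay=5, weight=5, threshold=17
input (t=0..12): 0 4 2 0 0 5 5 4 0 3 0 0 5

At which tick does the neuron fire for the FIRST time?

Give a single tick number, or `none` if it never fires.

t=0: input=0 -> V=0
t=1: input=4 -> V=0 FIRE
t=2: input=2 -> V=10
t=3: input=0 -> V=5
t=4: input=0 -> V=2
t=5: input=5 -> V=0 FIRE
t=6: input=5 -> V=0 FIRE
t=7: input=4 -> V=0 FIRE
t=8: input=0 -> V=0
t=9: input=3 -> V=15
t=10: input=0 -> V=7
t=11: input=0 -> V=3
t=12: input=5 -> V=0 FIRE

Answer: 1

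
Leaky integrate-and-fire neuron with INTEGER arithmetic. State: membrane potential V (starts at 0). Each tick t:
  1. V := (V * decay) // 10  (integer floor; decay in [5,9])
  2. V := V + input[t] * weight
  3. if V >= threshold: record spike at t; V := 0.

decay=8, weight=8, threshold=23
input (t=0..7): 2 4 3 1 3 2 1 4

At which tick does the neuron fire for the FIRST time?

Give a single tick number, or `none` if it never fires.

t=0: input=2 -> V=16
t=1: input=4 -> V=0 FIRE
t=2: input=3 -> V=0 FIRE
t=3: input=1 -> V=8
t=4: input=3 -> V=0 FIRE
t=5: input=2 -> V=16
t=6: input=1 -> V=20
t=7: input=4 -> V=0 FIRE

Answer: 1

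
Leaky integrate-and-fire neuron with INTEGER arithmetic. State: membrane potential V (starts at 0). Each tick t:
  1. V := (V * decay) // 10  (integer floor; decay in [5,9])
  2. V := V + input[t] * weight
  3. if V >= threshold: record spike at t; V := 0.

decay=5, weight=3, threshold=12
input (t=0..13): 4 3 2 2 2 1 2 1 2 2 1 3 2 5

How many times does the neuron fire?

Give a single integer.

t=0: input=4 -> V=0 FIRE
t=1: input=3 -> V=9
t=2: input=2 -> V=10
t=3: input=2 -> V=11
t=4: input=2 -> V=11
t=5: input=1 -> V=8
t=6: input=2 -> V=10
t=7: input=1 -> V=8
t=8: input=2 -> V=10
t=9: input=2 -> V=11
t=10: input=1 -> V=8
t=11: input=3 -> V=0 FIRE
t=12: input=2 -> V=6
t=13: input=5 -> V=0 FIRE

Answer: 3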